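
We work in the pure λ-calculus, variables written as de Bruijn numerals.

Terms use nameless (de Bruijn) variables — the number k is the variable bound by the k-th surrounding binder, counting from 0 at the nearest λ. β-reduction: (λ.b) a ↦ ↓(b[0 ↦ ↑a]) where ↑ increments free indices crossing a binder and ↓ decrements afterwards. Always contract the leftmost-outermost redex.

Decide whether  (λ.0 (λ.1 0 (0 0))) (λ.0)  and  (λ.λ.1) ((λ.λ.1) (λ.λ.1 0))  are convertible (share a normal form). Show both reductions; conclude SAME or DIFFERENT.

Term A:
  start: (λ.0 (λ.1 0 (0 0))) (λ.0)
  [1] (λ.0) (λ.(λ.0) 0 (0 0))
  [2] λ.(λ.0) 0 (0 0)
  [3] λ.0 (0 0)

Term B:
  start: (λ.λ.1) ((λ.λ.1) (λ.λ.1 0))
  [1] λ.(λ.λ.1) (λ.λ.1 0)
  [2] λ.λ.λ.λ.1 0

Answer: DIFFERENT — A ⇓ λ.0 (0 0), B ⇓ λ.λ.λ.λ.1 0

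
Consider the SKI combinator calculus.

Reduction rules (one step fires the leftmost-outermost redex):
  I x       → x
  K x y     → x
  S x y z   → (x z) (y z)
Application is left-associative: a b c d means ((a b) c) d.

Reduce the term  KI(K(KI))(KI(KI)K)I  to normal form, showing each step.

Answer: normal form = KI  (in 4 steps)

Working:
  start: KI(K(KI))(KI(KI)K)I
  [1] I(KI(KI)K)I
  [2] KI(KI)KI
  [3] IKI
  [4] KI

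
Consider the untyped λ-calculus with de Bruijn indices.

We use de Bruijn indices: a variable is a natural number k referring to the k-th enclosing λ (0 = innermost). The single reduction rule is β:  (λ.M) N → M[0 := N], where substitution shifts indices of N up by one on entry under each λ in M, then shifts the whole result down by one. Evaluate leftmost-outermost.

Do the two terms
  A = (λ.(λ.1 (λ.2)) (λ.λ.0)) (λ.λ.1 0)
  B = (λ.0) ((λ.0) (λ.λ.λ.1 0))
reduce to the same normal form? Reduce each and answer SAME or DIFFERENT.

Term A:
  start: (λ.(λ.1 (λ.2)) (λ.λ.0)) (λ.λ.1 0)
  step 1: (λ.(λ.λ.1 0) (λ.λ.λ.1 0)) (λ.λ.0)
  step 2: (λ.λ.1 0) (λ.λ.λ.1 0)
  step 3: λ.(λ.λ.λ.1 0) 0
  step 4: λ.λ.λ.1 0

Term B:
  start: (λ.0) ((λ.0) (λ.λ.λ.1 0))
  step 1: (λ.0) (λ.λ.λ.1 0)
  step 2: λ.λ.λ.1 0

Answer: SAME — A ⇓ λ.λ.λ.1 0, B ⇓ λ.λ.λ.1 0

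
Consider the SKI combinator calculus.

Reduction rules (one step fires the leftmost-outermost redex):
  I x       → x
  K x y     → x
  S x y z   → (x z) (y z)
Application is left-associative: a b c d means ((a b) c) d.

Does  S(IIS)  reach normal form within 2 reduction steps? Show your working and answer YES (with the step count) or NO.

  start: S(IIS)
  →1  S(IS)
  →2  SS

Answer: YES — reaches normal form SS in 2 ≤ 2 steps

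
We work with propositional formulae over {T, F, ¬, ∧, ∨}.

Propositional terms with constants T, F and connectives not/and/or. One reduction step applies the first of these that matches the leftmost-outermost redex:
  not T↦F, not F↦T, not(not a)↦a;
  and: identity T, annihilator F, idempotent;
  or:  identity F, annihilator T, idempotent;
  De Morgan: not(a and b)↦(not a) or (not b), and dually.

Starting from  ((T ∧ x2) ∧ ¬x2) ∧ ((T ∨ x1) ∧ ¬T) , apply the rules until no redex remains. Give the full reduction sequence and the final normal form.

Answer: normal form = F  (in 5 steps)

Derivation:
  start: ((T ∧ x2) ∧ ¬x2) ∧ ((T ∨ x1) ∧ ¬T)
  →1  (x2 ∧ ¬x2) ∧ ((T ∨ x1) ∧ ¬T)
  →2  (x2 ∧ ¬x2) ∧ (T ∧ ¬T)
  →3  (x2 ∧ ¬x2) ∧ ¬T
  →4  (x2 ∧ ¬x2) ∧ F
  →5  F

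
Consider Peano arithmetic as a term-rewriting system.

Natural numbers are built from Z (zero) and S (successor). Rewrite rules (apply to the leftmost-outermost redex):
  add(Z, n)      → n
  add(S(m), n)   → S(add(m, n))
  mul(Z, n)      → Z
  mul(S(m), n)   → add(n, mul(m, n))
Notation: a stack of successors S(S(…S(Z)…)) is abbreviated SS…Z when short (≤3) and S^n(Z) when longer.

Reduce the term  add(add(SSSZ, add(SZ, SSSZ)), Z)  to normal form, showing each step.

Answer: normal form = S^7(Z)  (in 14 steps)

Reduction:
  start: add(add(SSSZ, add(SZ, SSSZ)), Z)
  step 1: add(S(add(SSZ, add(SZ, SSSZ))), Z)
  step 2: S(add(add(SSZ, add(SZ, SSSZ)), Z))
  step 3: S(add(S(add(SZ, add(SZ, SSSZ))), Z))
  step 4: S(S(add(add(SZ, add(SZ, SSSZ)), Z)))
  step 5: S(S(add(S(add(Z, add(SZ, SSSZ))), Z)))
  step 6: S(S(S(add(add(Z, add(SZ, SSSZ)), Z))))
  step 7: S(S(S(add(add(SZ, SSSZ), Z))))
  step 8: S(S(S(add(S(add(Z, SSSZ)), Z))))
  step 9: S(S(S(S(add(add(Z, SSSZ), Z)))))
  step 10: S(S(S(S(add(SSSZ, Z)))))
  step 11: S(S(S(S(S(add(SSZ, Z))))))
  step 12: S(S(S(S(S(S(add(SZ, Z)))))))
  step 13: S(S(S(S(S(S(S(add(Z, Z))))))))
  step 14: S^7(Z)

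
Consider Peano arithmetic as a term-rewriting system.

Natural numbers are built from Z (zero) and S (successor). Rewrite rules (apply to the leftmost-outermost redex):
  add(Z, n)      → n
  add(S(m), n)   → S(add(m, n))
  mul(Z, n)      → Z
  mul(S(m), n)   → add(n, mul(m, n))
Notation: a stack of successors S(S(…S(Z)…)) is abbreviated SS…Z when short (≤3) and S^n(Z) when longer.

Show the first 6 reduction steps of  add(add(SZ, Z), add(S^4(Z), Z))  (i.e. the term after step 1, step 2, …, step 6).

Answer: after 6 steps: S(S(S(add(SSZ, Z))))

Working:
  start: add(add(SZ, Z), add(S^4(Z), Z))
  step 1: add(S(add(Z, Z)), add(S^4(Z), Z))
  step 2: S(add(add(Z, Z), add(S^4(Z), Z)))
  step 3: S(add(Z, add(S^4(Z), Z)))
  step 4: S(add(S^4(Z), Z))
  step 5: S(S(add(SSSZ, Z)))
  step 6: S(S(S(add(SSZ, Z))))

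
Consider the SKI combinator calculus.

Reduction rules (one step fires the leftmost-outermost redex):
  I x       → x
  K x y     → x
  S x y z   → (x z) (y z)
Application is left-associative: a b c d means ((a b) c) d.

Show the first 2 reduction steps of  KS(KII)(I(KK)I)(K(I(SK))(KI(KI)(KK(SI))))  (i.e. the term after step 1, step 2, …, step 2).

  start: KS(KII)(I(KK)I)(K(I(SK))(KI(KI)(KK(SI))))
  [1] S(I(KK)I)(K(I(SK))(KI(KI)(KK(SI))))
  [2] S(KKI)(K(I(SK))(KI(KI)(KK(SI))))

Answer: after 2 steps: S(KKI)(K(I(SK))(KI(KI)(KK(SI))))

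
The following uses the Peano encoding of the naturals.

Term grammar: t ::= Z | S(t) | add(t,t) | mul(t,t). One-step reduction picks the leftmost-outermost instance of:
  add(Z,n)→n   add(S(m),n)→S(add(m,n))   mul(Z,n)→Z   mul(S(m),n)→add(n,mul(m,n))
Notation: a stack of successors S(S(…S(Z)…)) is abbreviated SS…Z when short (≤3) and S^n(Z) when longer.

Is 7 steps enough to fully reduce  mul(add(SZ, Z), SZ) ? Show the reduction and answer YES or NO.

  start: mul(add(SZ, Z), SZ)
  step 1: mul(S(add(Z, Z)), SZ)
  step 2: add(SZ, mul(add(Z, Z), SZ))
  step 3: S(add(Z, mul(add(Z, Z), SZ)))
  step 4: S(mul(add(Z, Z), SZ))
  step 5: S(mul(Z, SZ))
  step 6: SZ

Answer: YES — reaches normal form SZ in 6 ≤ 7 steps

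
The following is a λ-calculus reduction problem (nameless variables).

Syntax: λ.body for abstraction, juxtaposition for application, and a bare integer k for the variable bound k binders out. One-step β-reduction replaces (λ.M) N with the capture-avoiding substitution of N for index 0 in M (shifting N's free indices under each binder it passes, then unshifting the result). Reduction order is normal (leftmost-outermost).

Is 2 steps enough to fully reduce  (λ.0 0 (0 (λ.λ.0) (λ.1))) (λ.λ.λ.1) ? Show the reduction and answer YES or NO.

  start: (λ.0 0 (0 (λ.λ.0) (λ.1))) (λ.λ.λ.1)
  →1  (λ.λ.λ.1) (λ.λ.λ.1) ((λ.λ.λ.1) (λ.λ.0) (λ.λ.λ.λ.1))
  →2  (λ.λ.1) ((λ.λ.λ.1) (λ.λ.0) (λ.λ.λ.λ.1))

Answer: NO — after 2 steps the term is (λ.λ.1) ((λ.λ.λ.1) (λ.λ.0) (λ.λ.λ.λ.1)), not yet normal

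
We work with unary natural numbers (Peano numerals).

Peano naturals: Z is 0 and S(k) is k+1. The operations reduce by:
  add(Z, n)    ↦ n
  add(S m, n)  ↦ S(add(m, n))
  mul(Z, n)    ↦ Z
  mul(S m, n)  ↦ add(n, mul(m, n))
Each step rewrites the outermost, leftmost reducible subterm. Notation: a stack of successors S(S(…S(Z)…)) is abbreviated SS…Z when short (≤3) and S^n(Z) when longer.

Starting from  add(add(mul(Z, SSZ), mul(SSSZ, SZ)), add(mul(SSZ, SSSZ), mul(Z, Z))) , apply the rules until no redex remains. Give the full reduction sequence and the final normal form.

  start: add(add(mul(Z, SSZ), mul(SSSZ, SZ)), add(mul(SSZ, SSSZ), mul(Z, Z)))
  →1  add(add(Z, mul(SSSZ, SZ)), add(mul(SSZ, SSSZ), mul(Z, Z)))
  →2  add(mul(SSSZ, SZ), add(mul(SSZ, SSSZ), mul(Z, Z)))
  →3  add(add(SZ, mul(SSZ, SZ)), add(mul(SSZ, SSSZ), mul(Z, Z)))
  →4  add(S(add(Z, mul(SSZ, SZ))), add(mul(SSZ, SSSZ), mul(Z, Z)))
  →5  S(add(add(Z, mul(SSZ, SZ)), add(mul(SSZ, SSSZ), mul(Z, Z))))
  →6  S(add(mul(SSZ, SZ), add(mul(SSZ, SSSZ), mul(Z, Z))))
  →7  S(add(add(SZ, mul(SZ, SZ)), add(mul(SSZ, SSSZ), mul(Z, Z))))
  →8  S(add(S(add(Z, mul(SZ, SZ))), add(mul(SSZ, SSSZ), mul(Z, Z))))
  →9  S(S(add(add(Z, mul(SZ, SZ)), add(mul(SSZ, SSSZ), mul(Z, Z)))))
  →10  S(S(add(mul(SZ, SZ), add(mul(SSZ, SSSZ), mul(Z, Z)))))
  →11  S(S(add(add(SZ, mul(Z, SZ)), add(mul(SSZ, SSSZ), mul(Z, Z)))))
  →12  S(S(add(S(add(Z, mul(Z, SZ))), add(mul(SSZ, SSSZ), mul(Z, Z)))))
  →13  S(S(S(add(add(Z, mul(Z, SZ)), add(mul(SSZ, SSSZ), mul(Z, Z))))))
  →14  S(S(S(add(mul(Z, SZ), add(mul(SSZ, SSSZ), mul(Z, Z))))))
  →15  S(S(S(add(Z, add(mul(SSZ, SSSZ), mul(Z, Z))))))
  →16  S(S(S(add(mul(SSZ, SSSZ), mul(Z, Z)))))
  →17  S(S(S(add(add(SSSZ, mul(SZ, SSSZ)), mul(Z, Z)))))
  →18  S(S(S(add(S(add(SSZ, mul(SZ, SSSZ))), mul(Z, Z)))))
  →19  S(S(S(S(add(add(SSZ, mul(SZ, SSSZ)), mul(Z, Z))))))
  →20  S(S(S(S(add(S(add(SZ, mul(SZ, SSSZ))), mul(Z, Z))))))
  →21  S(S(S(S(S(add(add(SZ, mul(SZ, SSSZ)), mul(Z, Z)))))))
  →22  S(S(S(S(S(add(S(add(Z, mul(SZ, SSSZ))), mul(Z, Z)))))))
  →23  S(S(S(S(S(S(add(add(Z, mul(SZ, SSSZ)), mul(Z, Z))))))))
  →24  S(S(S(S(S(S(add(mul(SZ, SSSZ), mul(Z, Z))))))))
  →25  S(S(S(S(S(S(add(add(SSSZ, mul(Z, SSSZ)), mul(Z, Z))))))))
  →26  S(S(S(S(S(S(add(S(add(SSZ, mul(Z, SSSZ))), mul(Z, Z))))))))
  →27  S(S(S(S(S(S(S(add(add(SSZ, mul(Z, SSSZ)), mul(Z, Z)))))))))
  →28  S(S(S(S(S(S(S(add(S(add(SZ, mul(Z, SSSZ))), mul(Z, Z)))))))))
  →29  S(S(S(S(S(S(S(S(add(add(SZ, mul(Z, SSSZ)), mul(Z, Z))))))))))
  →30  S(S(S(S(S(S(S(S(add(S(add(Z, mul(Z, SSSZ))), mul(Z, Z))))))))))
  →31  S(S(S(S(S(S(S(S(S(add(add(Z, mul(Z, SSSZ)), mul(Z, Z)))))))))))
  →32  S(S(S(S(S(S(S(S(S(add(mul(Z, SSSZ), mul(Z, Z)))))))))))
  →33  S(S(S(S(S(S(S(S(S(add(Z, mul(Z, Z)))))))))))
  →34  S(S(S(S(S(S(S(S(S(mul(Z, Z))))))))))
  →35  S^9(Z)

Answer: normal form = S^9(Z)  (in 35 steps)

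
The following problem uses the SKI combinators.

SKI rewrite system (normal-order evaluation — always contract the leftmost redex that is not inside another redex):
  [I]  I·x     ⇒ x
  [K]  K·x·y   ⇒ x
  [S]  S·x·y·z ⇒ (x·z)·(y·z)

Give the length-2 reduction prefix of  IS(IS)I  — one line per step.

  start: IS(IS)I
  step 1: S(IS)I
  step 2: SSI

Answer: after 2 steps: SSI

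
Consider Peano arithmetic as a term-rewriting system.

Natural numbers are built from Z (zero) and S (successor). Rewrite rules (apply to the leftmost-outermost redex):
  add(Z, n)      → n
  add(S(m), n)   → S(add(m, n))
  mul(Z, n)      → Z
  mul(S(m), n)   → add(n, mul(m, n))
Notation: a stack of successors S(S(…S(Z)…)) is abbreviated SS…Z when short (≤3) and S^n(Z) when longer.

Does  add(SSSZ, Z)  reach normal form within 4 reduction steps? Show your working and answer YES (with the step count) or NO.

  start: add(SSSZ, Z)
  step 1: S(add(SSZ, Z))
  step 2: S(S(add(SZ, Z)))
  step 3: S(S(S(add(Z, Z))))
  step 4: SSSZ

Answer: YES — reaches normal form SSSZ in 4 ≤ 4 steps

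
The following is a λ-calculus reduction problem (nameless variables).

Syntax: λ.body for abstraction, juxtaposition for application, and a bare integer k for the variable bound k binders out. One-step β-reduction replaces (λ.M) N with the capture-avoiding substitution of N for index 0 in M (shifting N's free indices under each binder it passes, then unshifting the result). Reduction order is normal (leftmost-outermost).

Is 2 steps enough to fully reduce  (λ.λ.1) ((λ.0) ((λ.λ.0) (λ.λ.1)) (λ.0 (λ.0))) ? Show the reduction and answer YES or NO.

Answer: NO — after 2 steps the term is λ.(λ.λ.0) (λ.λ.1) (λ.0 (λ.0)), not yet normal

Working:
  start: (λ.λ.1) ((λ.0) ((λ.λ.0) (λ.λ.1)) (λ.0 (λ.0)))
  [1] λ.(λ.0) ((λ.λ.0) (λ.λ.1)) (λ.0 (λ.0))
  [2] λ.(λ.λ.0) (λ.λ.1) (λ.0 (λ.0))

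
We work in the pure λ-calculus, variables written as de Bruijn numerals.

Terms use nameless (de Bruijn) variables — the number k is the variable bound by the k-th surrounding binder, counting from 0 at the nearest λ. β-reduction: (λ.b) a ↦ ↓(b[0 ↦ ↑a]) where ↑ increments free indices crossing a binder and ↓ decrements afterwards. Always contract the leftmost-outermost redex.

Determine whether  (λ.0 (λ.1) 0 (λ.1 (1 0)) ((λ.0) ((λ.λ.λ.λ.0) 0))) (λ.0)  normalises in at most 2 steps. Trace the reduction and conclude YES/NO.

  start: (λ.0 (λ.1) 0 (λ.1 (1 0)) ((λ.0) ((λ.λ.λ.λ.0) 0))) (λ.0)
  [1] (λ.0) (λ.λ.0) (λ.0) (λ.(λ.0) ((λ.0) 0)) ((λ.0) ((λ.λ.λ.λ.0) (λ.0)))
  [2] (λ.λ.0) (λ.0) (λ.(λ.0) ((λ.0) 0)) ((λ.0) ((λ.λ.λ.λ.0) (λ.0)))

Answer: NO — after 2 steps the term is (λ.λ.0) (λ.0) (λ.(λ.0) ((λ.0) 0)) ((λ.0) ((λ.λ.λ.λ.0) (λ.0))), not yet normal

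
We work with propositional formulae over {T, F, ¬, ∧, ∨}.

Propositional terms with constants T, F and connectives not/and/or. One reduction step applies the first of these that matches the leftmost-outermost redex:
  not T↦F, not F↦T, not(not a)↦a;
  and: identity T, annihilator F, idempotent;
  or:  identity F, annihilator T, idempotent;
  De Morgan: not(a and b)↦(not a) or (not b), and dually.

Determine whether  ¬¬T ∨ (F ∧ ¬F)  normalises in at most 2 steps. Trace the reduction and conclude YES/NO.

  start: ¬¬T ∨ (F ∧ ¬F)
  →1  T ∨ (F ∧ ¬F)
  →2  T

Answer: YES — reaches normal form T in 2 ≤ 2 steps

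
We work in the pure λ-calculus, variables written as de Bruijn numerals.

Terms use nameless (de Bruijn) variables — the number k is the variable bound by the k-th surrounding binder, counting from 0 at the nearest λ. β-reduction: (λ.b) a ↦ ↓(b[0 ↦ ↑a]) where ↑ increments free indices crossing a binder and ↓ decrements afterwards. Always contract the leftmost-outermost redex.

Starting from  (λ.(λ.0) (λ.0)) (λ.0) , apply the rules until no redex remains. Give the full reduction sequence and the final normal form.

Answer: normal form = λ.0  (in 2 steps)

Reduction:
  start: (λ.(λ.0) (λ.0)) (λ.0)
  [1] (λ.0) (λ.0)
  [2] λ.0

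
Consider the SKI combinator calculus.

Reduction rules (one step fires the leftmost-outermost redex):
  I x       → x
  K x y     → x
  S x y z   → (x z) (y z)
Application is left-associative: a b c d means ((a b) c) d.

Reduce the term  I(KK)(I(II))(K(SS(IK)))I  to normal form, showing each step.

Answer: normal form = K(SSK)  (in 4 steps)

Reduction:
  start: I(KK)(I(II))(K(SS(IK)))I
  [1] KK(I(II))(K(SS(IK)))I
  [2] K(K(SS(IK)))I
  [3] K(SS(IK))
  [4] K(SSK)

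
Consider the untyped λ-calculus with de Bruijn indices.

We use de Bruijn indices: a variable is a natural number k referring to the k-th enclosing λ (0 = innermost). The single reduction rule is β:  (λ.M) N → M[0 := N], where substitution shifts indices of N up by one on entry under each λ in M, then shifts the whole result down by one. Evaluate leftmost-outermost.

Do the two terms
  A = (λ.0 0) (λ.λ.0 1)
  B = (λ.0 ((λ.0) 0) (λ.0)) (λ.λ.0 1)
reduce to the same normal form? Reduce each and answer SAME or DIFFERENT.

Answer: DIFFERENT — A ⇓ λ.0 (λ.λ.0 1), B ⇓ λ.λ.0 1

Working:
Term A:
  start: (λ.0 0) (λ.λ.0 1)
  step 1: (λ.λ.0 1) (λ.λ.0 1)
  step 2: λ.0 (λ.λ.0 1)

Term B:
  start: (λ.0 ((λ.0) 0) (λ.0)) (λ.λ.0 1)
  step 1: (λ.λ.0 1) ((λ.0) (λ.λ.0 1)) (λ.0)
  step 2: (λ.0 ((λ.0) (λ.λ.0 1))) (λ.0)
  step 3: (λ.0) ((λ.0) (λ.λ.0 1))
  step 4: (λ.0) (λ.λ.0 1)
  step 5: λ.λ.0 1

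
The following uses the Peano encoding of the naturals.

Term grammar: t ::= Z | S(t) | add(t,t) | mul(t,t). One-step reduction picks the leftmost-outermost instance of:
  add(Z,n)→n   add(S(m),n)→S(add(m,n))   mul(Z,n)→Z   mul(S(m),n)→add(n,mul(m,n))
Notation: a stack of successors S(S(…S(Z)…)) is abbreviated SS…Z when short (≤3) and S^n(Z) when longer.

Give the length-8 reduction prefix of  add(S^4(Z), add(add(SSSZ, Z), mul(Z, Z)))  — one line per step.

  start: add(S^4(Z), add(add(SSSZ, Z), mul(Z, Z)))
  [1] S(add(SSSZ, add(add(SSSZ, Z), mul(Z, Z))))
  [2] S(S(add(SSZ, add(add(SSSZ, Z), mul(Z, Z)))))
  [3] S(S(S(add(SZ, add(add(SSSZ, Z), mul(Z, Z))))))
  [4] S(S(S(S(add(Z, add(add(SSSZ, Z), mul(Z, Z)))))))
  [5] S(S(S(S(add(add(SSSZ, Z), mul(Z, Z))))))
  [6] S(S(S(S(add(S(add(SSZ, Z)), mul(Z, Z))))))
  [7] S(S(S(S(S(add(add(SSZ, Z), mul(Z, Z)))))))
  [8] S(S(S(S(S(add(S(add(SZ, Z)), mul(Z, Z)))))))

Answer: after 8 steps: S(S(S(S(S(add(S(add(SZ, Z)), mul(Z, Z)))))))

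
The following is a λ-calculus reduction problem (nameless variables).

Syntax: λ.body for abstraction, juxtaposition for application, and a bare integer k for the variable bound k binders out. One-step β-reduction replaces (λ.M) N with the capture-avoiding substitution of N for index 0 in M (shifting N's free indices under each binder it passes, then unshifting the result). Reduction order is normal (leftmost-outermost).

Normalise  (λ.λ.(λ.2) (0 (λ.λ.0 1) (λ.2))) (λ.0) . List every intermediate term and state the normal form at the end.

Answer: normal form = λ.λ.0  (in 2 steps)

Reduction:
  start: (λ.λ.(λ.2) (0 (λ.λ.0 1) (λ.2))) (λ.0)
  step 1: λ.(λ.λ.0) (0 (λ.λ.0 1) (λ.λ.0))
  step 2: λ.λ.0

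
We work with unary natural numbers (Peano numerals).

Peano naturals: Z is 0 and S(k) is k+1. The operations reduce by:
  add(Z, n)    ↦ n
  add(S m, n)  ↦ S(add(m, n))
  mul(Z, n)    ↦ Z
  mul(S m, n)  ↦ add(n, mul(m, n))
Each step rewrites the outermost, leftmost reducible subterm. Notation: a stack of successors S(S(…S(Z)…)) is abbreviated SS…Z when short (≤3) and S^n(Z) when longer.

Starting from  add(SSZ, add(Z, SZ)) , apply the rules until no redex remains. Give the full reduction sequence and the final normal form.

Answer: normal form = SSSZ  (in 4 steps)

Working:
  start: add(SSZ, add(Z, SZ))
  [1] S(add(SZ, add(Z, SZ)))
  [2] S(S(add(Z, add(Z, SZ))))
  [3] S(S(add(Z, SZ)))
  [4] SSSZ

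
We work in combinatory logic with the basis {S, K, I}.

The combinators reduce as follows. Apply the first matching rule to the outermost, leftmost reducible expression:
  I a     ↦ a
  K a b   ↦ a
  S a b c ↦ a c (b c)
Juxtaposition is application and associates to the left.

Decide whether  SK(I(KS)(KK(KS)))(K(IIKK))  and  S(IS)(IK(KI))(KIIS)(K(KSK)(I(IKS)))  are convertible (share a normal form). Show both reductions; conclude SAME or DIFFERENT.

Answer: DIFFERENT — A ⇓ K(KK), B ⇓ SSI

Derivation:
Term A:
  start: SK(I(KS)(KK(KS)))(K(IIKK))
  [1] K(K(IIKK))(I(KS)(KK(KS))(K(IIKK)))
  [2] K(IIKK)
  [3] K(IKK)
  [4] K(KK)

Term B:
  start: S(IS)(IK(KI))(KIIS)(K(KSK)(I(IKS)))
  [1] IS(KIIS)(IK(KI)(KIIS))(K(KSK)(I(IKS)))
  [2] S(KIIS)(IK(KI)(KIIS))(K(KSK)(I(IKS)))
  [3] KIIS(K(KSK)(I(IKS)))(IK(KI)(KIIS)(K(KSK)(I(IKS))))
  [4] IS(K(KSK)(I(IKS)))(IK(KI)(KIIS)(K(KSK)(I(IKS))))
  [5] S(K(KSK)(I(IKS)))(IK(KI)(KIIS)(K(KSK)(I(IKS))))
  [6] S(KSK)(IK(KI)(KIIS)(K(KSK)(I(IKS))))
  [7] SS(IK(KI)(KIIS)(K(KSK)(I(IKS))))
  [8] SS(K(KI)(KIIS)(K(KSK)(I(IKS))))
  [9] SS(KI(K(KSK)(I(IKS))))
  [10] SSI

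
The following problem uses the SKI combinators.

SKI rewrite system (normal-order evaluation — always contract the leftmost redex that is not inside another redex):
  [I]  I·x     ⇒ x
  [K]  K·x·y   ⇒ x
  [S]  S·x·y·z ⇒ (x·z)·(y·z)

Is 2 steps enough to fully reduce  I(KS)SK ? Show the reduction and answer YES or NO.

Answer: YES — reaches normal form SK in 2 ≤ 2 steps

Derivation:
  start: I(KS)SK
  [1] KSSK
  [2] SK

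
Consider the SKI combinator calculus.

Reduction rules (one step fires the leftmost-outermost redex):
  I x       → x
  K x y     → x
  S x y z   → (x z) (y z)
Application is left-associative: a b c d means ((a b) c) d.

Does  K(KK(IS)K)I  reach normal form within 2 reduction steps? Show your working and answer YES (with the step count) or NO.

Answer: YES — reaches normal form KK in 2 ≤ 2 steps

Reduction:
  start: K(KK(IS)K)I
  step 1: KK(IS)K
  step 2: KK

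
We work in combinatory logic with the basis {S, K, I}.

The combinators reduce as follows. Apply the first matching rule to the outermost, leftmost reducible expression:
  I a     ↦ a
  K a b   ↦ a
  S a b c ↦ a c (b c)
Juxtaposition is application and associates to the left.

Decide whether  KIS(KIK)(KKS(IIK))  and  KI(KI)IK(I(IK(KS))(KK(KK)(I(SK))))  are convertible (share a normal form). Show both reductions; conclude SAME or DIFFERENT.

Answer: DIFFERENT — A ⇓ KK, B ⇓ K(KS)

Reduction:
Term A:
  start: KIS(KIK)(KKS(IIK))
  step 1: I(KIK)(KKS(IIK))
  step 2: KIK(KKS(IIK))
  step 3: I(KKS(IIK))
  step 4: KKS(IIK)
  step 5: K(IIK)
  step 6: K(IK)
  step 7: KK

Term B:
  start: KI(KI)IK(I(IK(KS))(KK(KK)(I(SK))))
  step 1: IIK(I(IK(KS))(KK(KK)(I(SK))))
  step 2: IK(I(IK(KS))(KK(KK)(I(SK))))
  step 3: K(I(IK(KS))(KK(KK)(I(SK))))
  step 4: K(IK(KS)(KK(KK)(I(SK))))
  step 5: K(K(KS)(KK(KK)(I(SK))))
  step 6: K(KS)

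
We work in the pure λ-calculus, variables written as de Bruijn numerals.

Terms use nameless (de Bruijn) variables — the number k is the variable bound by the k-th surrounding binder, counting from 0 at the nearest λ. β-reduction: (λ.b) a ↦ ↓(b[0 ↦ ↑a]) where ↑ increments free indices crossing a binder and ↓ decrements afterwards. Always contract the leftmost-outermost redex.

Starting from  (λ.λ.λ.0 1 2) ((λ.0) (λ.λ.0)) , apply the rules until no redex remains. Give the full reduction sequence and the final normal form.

Answer: normal form = λ.λ.0 1 (λ.λ.0)  (in 2 steps)

Working:
  start: (λ.λ.λ.0 1 2) ((λ.0) (λ.λ.0))
  step 1: λ.λ.0 1 ((λ.0) (λ.λ.0))
  step 2: λ.λ.0 1 (λ.λ.0)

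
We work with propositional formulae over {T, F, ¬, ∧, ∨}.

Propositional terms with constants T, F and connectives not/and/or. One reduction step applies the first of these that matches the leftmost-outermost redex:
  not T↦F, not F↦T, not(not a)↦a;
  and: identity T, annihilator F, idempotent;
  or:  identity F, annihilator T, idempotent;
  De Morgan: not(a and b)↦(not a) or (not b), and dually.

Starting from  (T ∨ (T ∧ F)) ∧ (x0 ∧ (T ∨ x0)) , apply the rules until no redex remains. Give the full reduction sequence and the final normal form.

Answer: normal form = x0  (in 4 steps)

Working:
  start: (T ∨ (T ∧ F)) ∧ (x0 ∧ (T ∨ x0))
  [1] T ∧ (x0 ∧ (T ∨ x0))
  [2] x0 ∧ (T ∨ x0)
  [3] x0 ∧ T
  [4] x0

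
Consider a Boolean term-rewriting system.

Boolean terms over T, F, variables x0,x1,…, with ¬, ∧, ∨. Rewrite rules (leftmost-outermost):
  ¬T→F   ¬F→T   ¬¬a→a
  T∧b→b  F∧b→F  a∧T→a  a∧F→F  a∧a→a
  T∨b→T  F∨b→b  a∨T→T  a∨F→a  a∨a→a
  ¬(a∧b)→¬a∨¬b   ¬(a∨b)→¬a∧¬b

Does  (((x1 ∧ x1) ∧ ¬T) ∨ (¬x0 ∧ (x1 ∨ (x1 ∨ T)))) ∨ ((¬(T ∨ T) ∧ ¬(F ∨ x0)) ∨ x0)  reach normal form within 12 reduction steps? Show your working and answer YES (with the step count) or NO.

Answer: YES — reaches normal form ¬x0 ∨ x0 in 12 ≤ 12 steps

Reduction:
  start: (((x1 ∧ x1) ∧ ¬T) ∨ (¬x0 ∧ (x1 ∨ (x1 ∨ T)))) ∨ ((¬(T ∨ T) ∧ ¬(F ∨ x0)) ∨ x0)
  step 1: ((x1 ∧ ¬T) ∨ (¬x0 ∧ (x1 ∨ (x1 ∨ T)))) ∨ ((¬(T ∨ T) ∧ ¬(F ∨ x0)) ∨ x0)
  step 2: ((x1 ∧ F) ∨ (¬x0 ∧ (x1 ∨ (x1 ∨ T)))) ∨ ((¬(T ∨ T) ∧ ¬(F ∨ x0)) ∨ x0)
  step 3: (F ∨ (¬x0 ∧ (x1 ∨ (x1 ∨ T)))) ∨ ((¬(T ∨ T) ∧ ¬(F ∨ x0)) ∨ x0)
  step 4: (¬x0 ∧ (x1 ∨ (x1 ∨ T))) ∨ ((¬(T ∨ T) ∧ ¬(F ∨ x0)) ∨ x0)
  step 5: (¬x0 ∧ (x1 ∨ T)) ∨ ((¬(T ∨ T) ∧ ¬(F ∨ x0)) ∨ x0)
  step 6: (¬x0 ∧ T) ∨ ((¬(T ∨ T) ∧ ¬(F ∨ x0)) ∨ x0)
  step 7: ¬x0 ∨ ((¬(T ∨ T) ∧ ¬(F ∨ x0)) ∨ x0)
  step 8: ¬x0 ∨ (((¬T ∧ ¬T) ∧ ¬(F ∨ x0)) ∨ x0)
  step 9: ¬x0 ∨ ((¬T ∧ ¬(F ∨ x0)) ∨ x0)
  step 10: ¬x0 ∨ ((F ∧ ¬(F ∨ x0)) ∨ x0)
  step 11: ¬x0 ∨ (F ∨ x0)
  step 12: ¬x0 ∨ x0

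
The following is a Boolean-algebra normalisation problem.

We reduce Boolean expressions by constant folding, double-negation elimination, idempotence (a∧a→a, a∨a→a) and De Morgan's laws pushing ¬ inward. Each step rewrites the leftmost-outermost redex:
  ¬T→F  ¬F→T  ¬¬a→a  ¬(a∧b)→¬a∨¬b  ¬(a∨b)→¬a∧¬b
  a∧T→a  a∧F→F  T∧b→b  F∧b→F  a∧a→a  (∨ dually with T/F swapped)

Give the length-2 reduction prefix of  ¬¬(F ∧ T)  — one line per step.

  start: ¬¬(F ∧ T)
  step 1: F ∧ T
  step 2: F

Answer: after 2 steps: F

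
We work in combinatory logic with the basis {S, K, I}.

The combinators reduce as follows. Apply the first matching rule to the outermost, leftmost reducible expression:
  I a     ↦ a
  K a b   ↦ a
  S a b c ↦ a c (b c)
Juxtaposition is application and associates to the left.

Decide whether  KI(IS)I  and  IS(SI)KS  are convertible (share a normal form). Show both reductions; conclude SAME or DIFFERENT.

Term A:
  start: KI(IS)I
  →1  II
  →2  I

Term B:
  start: IS(SI)KS
  →1  S(SI)KS
  →2  SIS(KS)
  →3  I(KS)(S(KS))
  →4  KS(S(KS))
  →5  S

Answer: DIFFERENT — A ⇓ I, B ⇓ S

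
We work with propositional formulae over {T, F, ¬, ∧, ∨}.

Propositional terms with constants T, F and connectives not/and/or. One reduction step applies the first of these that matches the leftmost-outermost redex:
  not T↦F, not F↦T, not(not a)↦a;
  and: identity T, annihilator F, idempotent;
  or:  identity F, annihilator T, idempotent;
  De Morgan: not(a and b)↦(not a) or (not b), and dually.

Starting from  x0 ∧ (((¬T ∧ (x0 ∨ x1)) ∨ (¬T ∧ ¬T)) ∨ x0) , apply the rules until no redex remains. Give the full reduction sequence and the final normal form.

  start: x0 ∧ (((¬T ∧ (x0 ∨ x1)) ∨ (¬T ∧ ¬T)) ∨ x0)
  [1] x0 ∧ (((F ∧ (x0 ∨ x1)) ∨ (¬T ∧ ¬T)) ∨ x0)
  [2] x0 ∧ ((F ∨ (¬T ∧ ¬T)) ∨ x0)
  [3] x0 ∧ ((¬T ∧ ¬T) ∨ x0)
  [4] x0 ∧ (¬T ∨ x0)
  [5] x0 ∧ (F ∨ x0)
  [6] x0 ∧ x0
  [7] x0

Answer: normal form = x0  (in 7 steps)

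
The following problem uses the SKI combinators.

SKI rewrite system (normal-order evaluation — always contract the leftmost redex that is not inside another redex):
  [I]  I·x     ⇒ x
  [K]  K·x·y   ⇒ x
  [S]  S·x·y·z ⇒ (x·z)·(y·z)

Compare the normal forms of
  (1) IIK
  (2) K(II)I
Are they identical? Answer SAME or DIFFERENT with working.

Answer: DIFFERENT — A ⇓ K, B ⇓ I

Derivation:
Term A:
  start: IIK
  →1  IK
  →2  K

Term B:
  start: K(II)I
  →1  II
  →2  I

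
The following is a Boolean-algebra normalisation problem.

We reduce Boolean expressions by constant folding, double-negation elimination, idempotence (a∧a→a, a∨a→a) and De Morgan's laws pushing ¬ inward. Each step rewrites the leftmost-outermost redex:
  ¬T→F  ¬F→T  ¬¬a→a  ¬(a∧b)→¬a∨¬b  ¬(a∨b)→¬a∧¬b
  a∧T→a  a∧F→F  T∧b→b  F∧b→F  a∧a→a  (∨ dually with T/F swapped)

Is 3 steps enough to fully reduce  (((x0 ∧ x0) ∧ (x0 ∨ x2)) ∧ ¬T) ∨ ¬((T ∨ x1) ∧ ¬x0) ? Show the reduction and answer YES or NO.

  start: (((x0 ∧ x0) ∧ (x0 ∨ x2)) ∧ ¬T) ∨ ¬((T ∨ x1) ∧ ¬x0)
  →1  ((x0 ∧ (x0 ∨ x2)) ∧ ¬T) ∨ ¬((T ∨ x1) ∧ ¬x0)
  →2  ((x0 ∧ (x0 ∨ x2)) ∧ F) ∨ ¬((T ∨ x1) ∧ ¬x0)
  →3  F ∨ ¬((T ∨ x1) ∧ ¬x0)

Answer: NO — after 3 steps the term is F ∨ ¬((T ∨ x1) ∧ ¬x0), not yet normal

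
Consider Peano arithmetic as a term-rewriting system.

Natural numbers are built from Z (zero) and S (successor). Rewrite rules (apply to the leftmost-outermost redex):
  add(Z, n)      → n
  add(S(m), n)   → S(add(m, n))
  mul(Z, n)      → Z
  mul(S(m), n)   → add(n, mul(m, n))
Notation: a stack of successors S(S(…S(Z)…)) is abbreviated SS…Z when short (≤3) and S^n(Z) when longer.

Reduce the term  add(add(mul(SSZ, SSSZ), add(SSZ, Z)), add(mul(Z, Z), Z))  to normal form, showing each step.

  start: add(add(mul(SSZ, SSSZ), add(SSZ, Z)), add(mul(Z, Z), Z))
  [1] add(add(add(SSSZ, mul(SZ, SSSZ)), add(SSZ, Z)), add(mul(Z, Z), Z))
  [2] add(add(S(add(SSZ, mul(SZ, SSSZ))), add(SSZ, Z)), add(mul(Z, Z), Z))
  [3] add(S(add(add(SSZ, mul(SZ, SSSZ)), add(SSZ, Z))), add(mul(Z, Z), Z))
  [4] S(add(add(add(SSZ, mul(SZ, SSSZ)), add(SSZ, Z)), add(mul(Z, Z), Z)))
  [5] S(add(add(S(add(SZ, mul(SZ, SSSZ))), add(SSZ, Z)), add(mul(Z, Z), Z)))
  [6] S(add(S(add(add(SZ, mul(SZ, SSSZ)), add(SSZ, Z))), add(mul(Z, Z), Z)))
  [7] S(S(add(add(add(SZ, mul(SZ, SSSZ)), add(SSZ, Z)), add(mul(Z, Z), Z))))
  [8] S(S(add(add(S(add(Z, mul(SZ, SSSZ))), add(SSZ, Z)), add(mul(Z, Z), Z))))
  [9] S(S(add(S(add(add(Z, mul(SZ, SSSZ)), add(SSZ, Z))), add(mul(Z, Z), Z))))
  [10] S(S(S(add(add(add(Z, mul(SZ, SSSZ)), add(SSZ, Z)), add(mul(Z, Z), Z)))))
  [11] S(S(S(add(add(mul(SZ, SSSZ), add(SSZ, Z)), add(mul(Z, Z), Z)))))
  [12] S(S(S(add(add(add(SSSZ, mul(Z, SSSZ)), add(SSZ, Z)), add(mul(Z, Z), Z)))))
  [13] S(S(S(add(add(S(add(SSZ, mul(Z, SSSZ))), add(SSZ, Z)), add(mul(Z, Z), Z)))))
  [14] S(S(S(add(S(add(add(SSZ, mul(Z, SSSZ)), add(SSZ, Z))), add(mul(Z, Z), Z)))))
  [15] S(S(S(S(add(add(add(SSZ, mul(Z, SSSZ)), add(SSZ, Z)), add(mul(Z, Z), Z))))))
  [16] S(S(S(S(add(add(S(add(SZ, mul(Z, SSSZ))), add(SSZ, Z)), add(mul(Z, Z), Z))))))
  [17] S(S(S(S(add(S(add(add(SZ, mul(Z, SSSZ)), add(SSZ, Z))), add(mul(Z, Z), Z))))))
  [18] S(S(S(S(S(add(add(add(SZ, mul(Z, SSSZ)), add(SSZ, Z)), add(mul(Z, Z), Z)))))))
  [19] S(S(S(S(S(add(add(S(add(Z, mul(Z, SSSZ))), add(SSZ, Z)), add(mul(Z, Z), Z)))))))
  [20] S(S(S(S(S(add(S(add(add(Z, mul(Z, SSSZ)), add(SSZ, Z))), add(mul(Z, Z), Z)))))))
  [21] S(S(S(S(S(S(add(add(add(Z, mul(Z, SSSZ)), add(SSZ, Z)), add(mul(Z, Z), Z))))))))
  [22] S(S(S(S(S(S(add(add(mul(Z, SSSZ), add(SSZ, Z)), add(mul(Z, Z), Z))))))))
  [23] S(S(S(S(S(S(add(add(Z, add(SSZ, Z)), add(mul(Z, Z), Z))))))))
  [24] S(S(S(S(S(S(add(add(SSZ, Z), add(mul(Z, Z), Z))))))))
  [25] S(S(S(S(S(S(add(S(add(SZ, Z)), add(mul(Z, Z), Z))))))))
  [26] S(S(S(S(S(S(S(add(add(SZ, Z), add(mul(Z, Z), Z)))))))))
  [27] S(S(S(S(S(S(S(add(S(add(Z, Z)), add(mul(Z, Z), Z)))))))))
  [28] S(S(S(S(S(S(S(S(add(add(Z, Z), add(mul(Z, Z), Z))))))))))
  [29] S(S(S(S(S(S(S(S(add(Z, add(mul(Z, Z), Z))))))))))
  [30] S(S(S(S(S(S(S(S(add(mul(Z, Z), Z)))))))))
  [31] S(S(S(S(S(S(S(S(add(Z, Z)))))))))
  [32] S^8(Z)

Answer: normal form = S^8(Z)  (in 32 steps)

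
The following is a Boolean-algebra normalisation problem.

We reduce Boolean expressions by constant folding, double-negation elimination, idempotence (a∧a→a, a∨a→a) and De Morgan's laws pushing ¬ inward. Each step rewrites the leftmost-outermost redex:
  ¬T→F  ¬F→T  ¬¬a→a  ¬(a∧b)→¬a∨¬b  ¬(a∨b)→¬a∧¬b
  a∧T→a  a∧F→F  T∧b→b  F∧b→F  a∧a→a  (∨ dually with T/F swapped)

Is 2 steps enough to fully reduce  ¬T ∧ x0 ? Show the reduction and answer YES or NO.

  start: ¬T ∧ x0
  →1  F ∧ x0
  →2  F

Answer: YES — reaches normal form F in 2 ≤ 2 steps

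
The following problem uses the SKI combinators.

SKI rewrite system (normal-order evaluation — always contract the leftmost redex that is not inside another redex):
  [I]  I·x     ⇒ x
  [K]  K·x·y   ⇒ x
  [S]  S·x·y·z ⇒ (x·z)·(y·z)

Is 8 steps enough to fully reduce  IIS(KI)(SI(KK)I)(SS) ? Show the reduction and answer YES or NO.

Answer: NO — after 8 steps the term is KKI(SS), not yet normal

Working:
  start: IIS(KI)(SI(KK)I)(SS)
  [1] IS(KI)(SI(KK)I)(SS)
  [2] S(KI)(SI(KK)I)(SS)
  [3] KI(SS)(SI(KK)I(SS))
  [4] I(SI(KK)I(SS))
  [5] SI(KK)I(SS)
  [6] II(KKI)(SS)
  [7] I(KKI)(SS)
  [8] KKI(SS)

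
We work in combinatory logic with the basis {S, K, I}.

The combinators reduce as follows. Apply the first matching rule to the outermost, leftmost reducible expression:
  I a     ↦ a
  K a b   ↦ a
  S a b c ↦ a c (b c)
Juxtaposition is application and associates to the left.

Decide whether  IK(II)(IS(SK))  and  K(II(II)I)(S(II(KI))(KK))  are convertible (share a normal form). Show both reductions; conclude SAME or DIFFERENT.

Answer: SAME — A ⇓ I, B ⇓ I

Derivation:
Term A:
  start: IK(II)(IS(SK))
  →1  K(II)(IS(SK))
  →2  II
  →3  I

Term B:
  start: K(II(II)I)(S(II(KI))(KK))
  →1  II(II)I
  →2  I(II)I
  →3  III
  →4  II
  →5  I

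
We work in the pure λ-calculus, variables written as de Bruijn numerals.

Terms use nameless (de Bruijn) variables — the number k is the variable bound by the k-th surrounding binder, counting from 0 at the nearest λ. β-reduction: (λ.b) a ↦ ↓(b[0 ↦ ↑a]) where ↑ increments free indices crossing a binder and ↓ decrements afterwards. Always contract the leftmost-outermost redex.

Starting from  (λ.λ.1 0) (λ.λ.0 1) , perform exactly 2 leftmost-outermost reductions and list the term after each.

Answer: after 2 steps: λ.λ.0 1

Working:
  start: (λ.λ.1 0) (λ.λ.0 1)
  [1] λ.(λ.λ.0 1) 0
  [2] λ.λ.0 1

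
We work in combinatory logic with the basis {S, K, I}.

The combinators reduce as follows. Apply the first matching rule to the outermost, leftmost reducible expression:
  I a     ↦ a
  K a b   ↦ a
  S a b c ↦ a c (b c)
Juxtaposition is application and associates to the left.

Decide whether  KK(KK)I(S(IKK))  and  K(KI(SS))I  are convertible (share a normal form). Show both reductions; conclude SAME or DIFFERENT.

Answer: SAME — A ⇓ I, B ⇓ I

Derivation:
Term A:
  start: KK(KK)I(S(IKK))
  →1  KI(S(IKK))
  →2  I

Term B:
  start: K(KI(SS))I
  →1  KI(SS)
  →2  I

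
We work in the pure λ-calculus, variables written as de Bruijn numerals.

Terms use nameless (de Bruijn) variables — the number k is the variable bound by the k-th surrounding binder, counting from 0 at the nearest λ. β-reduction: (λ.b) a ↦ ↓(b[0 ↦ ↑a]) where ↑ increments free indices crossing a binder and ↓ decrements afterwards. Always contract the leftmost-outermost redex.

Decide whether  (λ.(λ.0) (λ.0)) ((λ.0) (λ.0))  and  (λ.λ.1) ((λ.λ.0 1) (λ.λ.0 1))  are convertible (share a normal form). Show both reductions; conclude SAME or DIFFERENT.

Answer: DIFFERENT — A ⇓ λ.0, B ⇓ λ.λ.0 (λ.λ.0 1)

Derivation:
Term A:
  start: (λ.(λ.0) (λ.0)) ((λ.0) (λ.0))
  [1] (λ.0) (λ.0)
  [2] λ.0

Term B:
  start: (λ.λ.1) ((λ.λ.0 1) (λ.λ.0 1))
  [1] λ.(λ.λ.0 1) (λ.λ.0 1)
  [2] λ.λ.0 (λ.λ.0 1)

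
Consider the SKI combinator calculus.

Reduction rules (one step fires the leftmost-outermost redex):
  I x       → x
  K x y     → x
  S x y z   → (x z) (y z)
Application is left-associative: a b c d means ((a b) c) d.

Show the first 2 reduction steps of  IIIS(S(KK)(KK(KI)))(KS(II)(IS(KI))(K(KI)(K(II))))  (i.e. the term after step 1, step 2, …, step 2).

  start: IIIS(S(KK)(KK(KI)))(KS(II)(IS(KI))(K(KI)(K(II))))
  →1  IIS(S(KK)(KK(KI)))(KS(II)(IS(KI))(K(KI)(K(II))))
  →2  IS(S(KK)(KK(KI)))(KS(II)(IS(KI))(K(KI)(K(II))))

Answer: after 2 steps: IS(S(KK)(KK(KI)))(KS(II)(IS(KI))(K(KI)(K(II))))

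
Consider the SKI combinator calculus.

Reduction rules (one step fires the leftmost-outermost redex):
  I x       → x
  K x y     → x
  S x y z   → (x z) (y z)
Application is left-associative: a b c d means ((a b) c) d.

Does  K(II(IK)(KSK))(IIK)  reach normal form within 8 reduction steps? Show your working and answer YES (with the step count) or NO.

Answer: YES — reaches normal form KS in 5 ≤ 8 steps

Derivation:
  start: K(II(IK)(KSK))(IIK)
  step 1: II(IK)(KSK)
  step 2: I(IK)(KSK)
  step 3: IK(KSK)
  step 4: K(KSK)
  step 5: KS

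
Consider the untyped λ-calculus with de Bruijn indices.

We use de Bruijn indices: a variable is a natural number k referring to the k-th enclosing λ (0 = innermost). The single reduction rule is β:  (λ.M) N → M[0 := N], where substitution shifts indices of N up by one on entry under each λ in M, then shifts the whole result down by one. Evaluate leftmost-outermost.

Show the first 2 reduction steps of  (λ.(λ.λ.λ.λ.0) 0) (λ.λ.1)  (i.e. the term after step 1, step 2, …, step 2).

Answer: after 2 steps: λ.λ.λ.0

Reduction:
  start: (λ.(λ.λ.λ.λ.0) 0) (λ.λ.1)
  →1  (λ.λ.λ.λ.0) (λ.λ.1)
  →2  λ.λ.λ.0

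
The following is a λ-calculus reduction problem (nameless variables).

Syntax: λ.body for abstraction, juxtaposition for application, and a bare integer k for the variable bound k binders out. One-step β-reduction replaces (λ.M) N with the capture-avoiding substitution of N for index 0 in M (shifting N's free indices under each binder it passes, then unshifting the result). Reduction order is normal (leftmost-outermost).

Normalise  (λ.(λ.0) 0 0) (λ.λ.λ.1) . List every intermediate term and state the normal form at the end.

Answer: normal form = λ.λ.1  (in 3 steps)

Reduction:
  start: (λ.(λ.0) 0 0) (λ.λ.λ.1)
  [1] (λ.0) (λ.λ.λ.1) (λ.λ.λ.1)
  [2] (λ.λ.λ.1) (λ.λ.λ.1)
  [3] λ.λ.1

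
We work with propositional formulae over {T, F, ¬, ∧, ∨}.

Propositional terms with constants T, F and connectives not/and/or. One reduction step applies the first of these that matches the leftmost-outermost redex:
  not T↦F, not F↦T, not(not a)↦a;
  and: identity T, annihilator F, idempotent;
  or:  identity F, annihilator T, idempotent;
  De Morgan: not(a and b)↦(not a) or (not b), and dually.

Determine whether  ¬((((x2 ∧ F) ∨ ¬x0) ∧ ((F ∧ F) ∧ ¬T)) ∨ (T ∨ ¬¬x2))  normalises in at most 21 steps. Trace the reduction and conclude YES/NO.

  start: ¬((((x2 ∧ F) ∨ ¬x0) ∧ ((F ∧ F) ∧ ¬T)) ∨ (T ∨ ¬¬x2))
  →1  ¬(((x2 ∧ F) ∨ ¬x0) ∧ ((F ∧ F) ∧ ¬T)) ∧ ¬(T ∨ ¬¬x2)
  →2  (¬((x2 ∧ F) ∨ ¬x0) ∨ ¬((F ∧ F) ∧ ¬T)) ∧ ¬(T ∨ ¬¬x2)
  →3  ((¬(x2 ∧ F) ∧ ¬¬x0) ∨ ¬((F ∧ F) ∧ ¬T)) ∧ ¬(T ∨ ¬¬x2)
  →4  (((¬x2 ∨ ¬F) ∧ ¬¬x0) ∨ ¬((F ∧ F) ∧ ¬T)) ∧ ¬(T ∨ ¬¬x2)
  →5  (((¬x2 ∨ T) ∧ ¬¬x0) ∨ ¬((F ∧ F) ∧ ¬T)) ∧ ¬(T ∨ ¬¬x2)
  →6  ((T ∧ ¬¬x0) ∨ ¬((F ∧ F) ∧ ¬T)) ∧ ¬(T ∨ ¬¬x2)
  →7  (¬¬x0 ∨ ¬((F ∧ F) ∧ ¬T)) ∧ ¬(T ∨ ¬¬x2)
  →8  (x0 ∨ ¬((F ∧ F) ∧ ¬T)) ∧ ¬(T ∨ ¬¬x2)
  →9  (x0 ∨ (¬(F ∧ F) ∨ ¬¬T)) ∧ ¬(T ∨ ¬¬x2)
  →10  (x0 ∨ ((¬F ∨ ¬F) ∨ ¬¬T)) ∧ ¬(T ∨ ¬¬x2)
  →11  (x0 ∨ (¬F ∨ ¬¬T)) ∧ ¬(T ∨ ¬¬x2)
  →12  (x0 ∨ (T ∨ ¬¬T)) ∧ ¬(T ∨ ¬¬x2)
  →13  (x0 ∨ T) ∧ ¬(T ∨ ¬¬x2)
  →14  T ∧ ¬(T ∨ ¬¬x2)
  →15  ¬(T ∨ ¬¬x2)
  →16  ¬T ∧ ¬¬¬x2
  →17  F ∧ ¬¬¬x2
  →18  F

Answer: YES — reaches normal form F in 18 ≤ 21 steps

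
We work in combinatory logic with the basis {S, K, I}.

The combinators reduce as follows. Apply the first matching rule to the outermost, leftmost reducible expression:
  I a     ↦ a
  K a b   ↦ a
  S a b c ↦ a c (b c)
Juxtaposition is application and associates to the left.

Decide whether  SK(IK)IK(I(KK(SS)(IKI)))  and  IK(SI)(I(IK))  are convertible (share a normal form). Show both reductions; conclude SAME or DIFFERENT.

Term A:
  start: SK(IK)IK(I(KK(SS)(IKI)))
  →1  KI(IKI)K(I(KK(SS)(IKI)))
  →2  IK(I(KK(SS)(IKI)))
  →3  K(I(KK(SS)(IKI)))
  →4  K(KK(SS)(IKI))
  →5  K(K(IKI))
  →6  K(K(KI))

Term B:
  start: IK(SI)(I(IK))
  →1  K(SI)(I(IK))
  →2  SI

Answer: DIFFERENT — A ⇓ K(K(KI)), B ⇓ SI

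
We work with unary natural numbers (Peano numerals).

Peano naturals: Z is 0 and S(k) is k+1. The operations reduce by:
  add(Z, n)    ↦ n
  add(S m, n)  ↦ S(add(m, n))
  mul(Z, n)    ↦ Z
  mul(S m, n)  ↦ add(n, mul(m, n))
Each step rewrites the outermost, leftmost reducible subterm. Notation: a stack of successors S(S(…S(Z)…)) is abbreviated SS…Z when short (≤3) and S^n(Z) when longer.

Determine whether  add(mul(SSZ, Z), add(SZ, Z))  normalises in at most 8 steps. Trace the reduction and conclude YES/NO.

Answer: YES — reaches normal form SZ in 8 ≤ 8 steps

Derivation:
  start: add(mul(SSZ, Z), add(SZ, Z))
  →1  add(add(Z, mul(SZ, Z)), add(SZ, Z))
  →2  add(mul(SZ, Z), add(SZ, Z))
  →3  add(add(Z, mul(Z, Z)), add(SZ, Z))
  →4  add(mul(Z, Z), add(SZ, Z))
  →5  add(Z, add(SZ, Z))
  →6  add(SZ, Z)
  →7  S(add(Z, Z))
  →8  SZ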